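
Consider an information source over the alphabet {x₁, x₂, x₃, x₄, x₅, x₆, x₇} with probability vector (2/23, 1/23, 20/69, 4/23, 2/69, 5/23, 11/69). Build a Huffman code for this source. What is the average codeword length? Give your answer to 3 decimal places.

Repeatedly combine the two least-probable nodes; the expected code length is the sum of the merged weights.
merge 2/69 + 1/23 → 5/69
merge 5/69 + 2/23 → 11/69
merge 11/69 + 11/69 → 22/69
merge 4/23 + 5/23 → 9/23
merge 20/69 + 22/69 → 14/23
merge 9/23 + 14/23 → 1
L = 5/69 + 11/69 + 22/69 + 9/23 + 14/23 + 1 = 176/69 ≈ 2.551 bits/symbol.

2.551 bits/symbol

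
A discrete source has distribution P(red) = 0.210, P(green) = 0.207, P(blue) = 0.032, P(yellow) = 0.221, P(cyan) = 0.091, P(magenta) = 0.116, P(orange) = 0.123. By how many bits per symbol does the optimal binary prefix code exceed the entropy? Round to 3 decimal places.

0.062 bits

Entropy H = −Σ p log₂ p ≈ 2.6305 bits.
Huffman merges: 4/125+91/1000→123/1000; 29/250+123/1000→239/1000; 123/1000+207/1000→33/100; 21/100+221/1000→431/1000; 239/1000+33/100→569/1000; 431/1000+569/1000→1. L = 673/250 ≈ 2.6920.
L − H = 2.6920 − 2.6305 = 0.062 bits.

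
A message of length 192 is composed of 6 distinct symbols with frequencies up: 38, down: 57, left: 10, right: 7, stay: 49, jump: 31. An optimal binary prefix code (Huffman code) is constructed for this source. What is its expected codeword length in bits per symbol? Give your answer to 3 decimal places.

Probabilities are the counts divided by 192.
Repeatedly combine the two least-probable nodes; the expected code length is the sum of the merged weights.
merge 7/192 + 5/96 → 17/192
merge 17/192 + 31/192 → 1/4
merge 19/96 + 1/4 → 43/96
merge 49/192 + 19/64 → 53/96
merge 43/96 + 53/96 → 1
L = 17/192 + 1/4 + 43/96 + 53/96 + 1 = 449/192 ≈ 2.339 bits/symbol.

2.339 bits/symbol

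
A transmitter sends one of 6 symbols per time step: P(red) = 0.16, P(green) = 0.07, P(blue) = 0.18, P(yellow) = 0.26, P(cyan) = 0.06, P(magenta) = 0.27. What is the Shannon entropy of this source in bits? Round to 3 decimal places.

H = −Σ pᵢ log₂ pᵢ.
−0.16·log₂(0.16) = 0.4230
−0.07·log₂(0.07) = 0.2686
−0.18·log₂(0.18) = 0.4453
−0.26·log₂(0.26) = 0.5053
−0.06·log₂(0.06) = 0.2435
−0.27·log₂(0.27) = 0.5100
Sum ≈ 2.3957 → 2.396 bits.

2.396 bits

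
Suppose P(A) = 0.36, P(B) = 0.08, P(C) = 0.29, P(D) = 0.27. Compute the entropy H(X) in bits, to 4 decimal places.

H = −Σ pᵢ log₂ pᵢ.
−0.36·log₂(0.36) = 0.5306
−0.08·log₂(0.08) = 0.2915
−0.29·log₂(0.29) = 0.5179
−0.27·log₂(0.27) = 0.5100
Sum ≈ 1.8500 → 1.8500 bits.

1.8500 bits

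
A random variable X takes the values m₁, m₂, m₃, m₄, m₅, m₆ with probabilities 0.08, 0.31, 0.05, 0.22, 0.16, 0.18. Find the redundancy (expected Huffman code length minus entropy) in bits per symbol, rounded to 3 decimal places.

0.040 bits

Entropy H = −Σ p log₂ p ≈ 2.3803 bits.
Huffman merges: 1/20+2/25→13/100; 13/100+4/25→29/100; 9/50+11/50→2/5; 29/100+31/100→3/5; 2/5+3/5→1. L = 121/50 ≈ 2.4200.
L − H = 2.4200 − 2.3803 = 0.040 bits.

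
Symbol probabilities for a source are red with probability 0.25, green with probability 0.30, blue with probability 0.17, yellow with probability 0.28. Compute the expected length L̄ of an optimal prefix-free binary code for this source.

Repeatedly combine the two least-probable nodes; the expected code length is the sum of the merged weights.
merge 17/100 + 1/4 → 21/50
merge 7/25 + 3/10 → 29/50
merge 21/50 + 29/50 → 1
L = 21/50 + 29/50 + 1 = 2 bits/symbol.

2 bits/symbol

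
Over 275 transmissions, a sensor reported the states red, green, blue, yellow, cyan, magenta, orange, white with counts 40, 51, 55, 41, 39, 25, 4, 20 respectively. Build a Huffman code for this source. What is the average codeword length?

Probabilities are the counts divided by 275.
Repeatedly combine the two least-probable nodes; the expected code length is the sum of the merged weights.
merge 4/275 + 4/55 → 24/275
merge 24/275 + 1/11 → 49/275
merge 39/275 + 8/55 → 79/275
merge 41/275 + 49/275 → 18/55
merge 51/275 + 1/5 → 106/275
merge 79/275 + 18/55 → 169/275
merge 106/275 + 169/275 → 1
L = 24/275 + 49/275 + 79/275 + 18/55 + 106/275 + 169/275 + 1 = 72/25 = 2.88 bits/symbol.

2.88 bits/symbol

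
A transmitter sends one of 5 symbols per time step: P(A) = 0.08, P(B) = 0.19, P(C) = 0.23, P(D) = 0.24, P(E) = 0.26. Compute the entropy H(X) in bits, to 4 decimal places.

H = −Σ pᵢ log₂ pᵢ.
−0.08·log₂(0.08) = 0.2915
−0.19·log₂(0.19) = 0.4552
−0.23·log₂(0.23) = 0.4877
−0.24·log₂(0.24) = 0.4941
−0.26·log₂(0.26) = 0.5053
Sum ≈ 2.2338 → 2.2338 bits.

2.2338 bits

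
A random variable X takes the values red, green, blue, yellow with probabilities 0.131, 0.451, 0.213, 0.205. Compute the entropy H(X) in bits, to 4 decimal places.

H = −Σ pᵢ log₂ pᵢ.
−0.131·log₂(0.131) = 0.3841
−0.451·log₂(0.451) = 0.5181
−0.213·log₂(0.213) = 0.4752
−0.205·log₂(0.205) = 0.4687
Sum ≈ 1.8462 → 1.8462 bits.

1.8462 bits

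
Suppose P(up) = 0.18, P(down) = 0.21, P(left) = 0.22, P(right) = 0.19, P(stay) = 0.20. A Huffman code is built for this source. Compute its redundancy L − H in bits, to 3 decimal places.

Entropy H = −Σ p log₂ p ≈ 2.3183 bits.
Huffman merges: 9/50+19/100→37/100; 1/5+21/100→41/100; 11/50+37/100→59/100; 41/100+59/100→1. L = 237/100 ≈ 2.3700.
L − H = 2.3700 − 2.3183 = 0.052 bits.

0.052 bits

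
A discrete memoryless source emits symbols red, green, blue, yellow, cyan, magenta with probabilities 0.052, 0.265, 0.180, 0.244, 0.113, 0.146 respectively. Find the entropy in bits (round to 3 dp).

H = −Σ pᵢ log₂ pᵢ.
−0.052·log₂(0.052) = 0.2218
−0.265·log₂(0.265) = 0.5077
−0.180·log₂(0.180) = 0.4453
−0.244·log₂(0.244) = 0.4966
−0.113·log₂(0.113) = 0.3555
−0.146·log₂(0.146) = 0.4053
Sum ≈ 2.4321 → 2.432 bits.

2.432 bits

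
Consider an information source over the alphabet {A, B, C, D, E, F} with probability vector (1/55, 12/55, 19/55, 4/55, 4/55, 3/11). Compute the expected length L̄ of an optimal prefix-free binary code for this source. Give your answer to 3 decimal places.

Repeatedly combine the two least-probable nodes; the expected code length is the sum of the merged weights.
merge 1/55 + 4/55 → 1/11
merge 4/55 + 1/11 → 9/55
merge 9/55 + 12/55 → 21/55
merge 3/11 + 19/55 → 34/55
merge 21/55 + 34/55 → 1
L = 1/11 + 9/55 + 21/55 + 34/55 + 1 = 124/55 ≈ 2.255 bits/symbol.

2.255 bits/symbol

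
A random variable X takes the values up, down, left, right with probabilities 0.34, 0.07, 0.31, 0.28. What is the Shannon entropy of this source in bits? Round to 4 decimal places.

H = −Σ pᵢ log₂ pᵢ.
−0.34·log₂(0.34) = 0.5292
−0.07·log₂(0.07) = 0.2686
−0.31·log₂(0.31) = 0.5238
−0.28·log₂(0.28) = 0.5142
Sum ≈ 1.8357 → 1.8357 bits.

1.8357 bits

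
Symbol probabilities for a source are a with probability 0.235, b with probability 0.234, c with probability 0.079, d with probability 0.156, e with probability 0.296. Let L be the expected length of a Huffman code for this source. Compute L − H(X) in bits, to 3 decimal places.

0.026 bits

Entropy H = −Σ p log₂ p ≈ 2.2086 bits.
Huffman merges: 79/1000+39/250→47/200; 117/500+47/200→469/1000; 47/200+37/125→531/1000; 469/1000+531/1000→1. L = 447/200 ≈ 2.2350.
L − H = 2.2350 − 2.2086 = 0.026 bits.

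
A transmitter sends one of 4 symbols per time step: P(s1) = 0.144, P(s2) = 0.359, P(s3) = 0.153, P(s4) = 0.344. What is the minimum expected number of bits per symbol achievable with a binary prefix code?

Repeatedly combine the two least-probable nodes; the expected code length is the sum of the merged weights.
merge 18/125 + 153/1000 → 297/1000
merge 297/1000 + 43/125 → 641/1000
merge 359/1000 + 641/1000 → 1
L = 297/1000 + 641/1000 + 1 = 969/500 = 1.938 bits/symbol.

1.938 bits/symbol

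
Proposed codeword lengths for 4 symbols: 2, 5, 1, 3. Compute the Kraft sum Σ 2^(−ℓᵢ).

0.90625

With common denominator 2^5 = 32: Σ 2^(−ℓᵢ) = 8/32 + 1/32 + 16/32 + 4/32 = 29/32 = 0.90625.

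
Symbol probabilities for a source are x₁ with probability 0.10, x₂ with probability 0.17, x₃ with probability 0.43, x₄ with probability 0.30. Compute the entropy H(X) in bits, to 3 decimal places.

H = −Σ pᵢ log₂ pᵢ.
−0.10·log₂(0.10) = 0.3322
−0.17·log₂(0.17) = 0.4346
−0.43·log₂(0.43) = 0.5236
−0.30·log₂(0.30) = 0.5211
Sum ≈ 1.8114 → 1.811 bits.

1.811 bits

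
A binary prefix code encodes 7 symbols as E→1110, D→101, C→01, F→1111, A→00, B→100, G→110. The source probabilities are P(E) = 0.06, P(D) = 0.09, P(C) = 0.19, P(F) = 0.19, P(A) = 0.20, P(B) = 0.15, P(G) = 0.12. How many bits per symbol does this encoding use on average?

2.86 bits/symbol

L̄ = Σ pᵢ·ℓᵢ = 0.06·4 + 0.09·3 + 0.19·2 + 0.19·4 + 0.20·2 + 0.15·3 + 0.12·3 = 2.86 bits/symbol.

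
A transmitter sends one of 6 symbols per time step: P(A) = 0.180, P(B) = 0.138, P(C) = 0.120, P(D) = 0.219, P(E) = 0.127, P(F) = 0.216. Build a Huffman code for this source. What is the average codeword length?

Repeatedly combine the two least-probable nodes; the expected code length is the sum of the merged weights.
merge 3/25 + 127/1000 → 247/1000
merge 69/500 + 9/50 → 159/500
merge 27/125 + 219/1000 → 87/200
merge 247/1000 + 159/500 → 113/200
merge 87/200 + 113/200 → 1
L = 247/1000 + 159/500 + 87/200 + 113/200 + 1 = 513/200 = 2.565 bits/symbol.

2.565 bits/symbol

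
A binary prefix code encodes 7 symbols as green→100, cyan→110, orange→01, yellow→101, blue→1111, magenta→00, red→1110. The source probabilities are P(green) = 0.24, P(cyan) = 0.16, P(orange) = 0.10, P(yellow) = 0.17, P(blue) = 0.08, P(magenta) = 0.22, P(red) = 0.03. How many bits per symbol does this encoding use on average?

2.79 bits/symbol

L̄ = Σ pᵢ·ℓᵢ = 0.24·3 + 0.16·3 + 0.10·2 + 0.17·3 + 0.08·4 + 0.22·2 + 0.03·4 = 2.79 bits/symbol.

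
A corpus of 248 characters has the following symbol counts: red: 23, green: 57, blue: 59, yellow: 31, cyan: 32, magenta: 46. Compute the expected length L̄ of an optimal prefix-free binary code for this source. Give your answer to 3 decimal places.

2.532 bits/symbol

Probabilities are the counts divided by 248.
Repeatedly combine the two least-probable nodes; the expected code length is the sum of the merged weights.
merge 23/248 + 1/8 → 27/124
merge 4/31 + 23/124 → 39/124
merge 27/124 + 57/248 → 111/248
merge 59/248 + 39/124 → 137/248
merge 111/248 + 137/248 → 1
L = 27/124 + 39/124 + 111/248 + 137/248 + 1 = 157/62 ≈ 2.532 bits/symbol.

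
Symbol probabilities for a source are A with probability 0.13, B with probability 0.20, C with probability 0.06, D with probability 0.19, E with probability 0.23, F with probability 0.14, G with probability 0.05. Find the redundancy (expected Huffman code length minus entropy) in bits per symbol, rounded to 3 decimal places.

0.033 bits

Entropy H = −Σ p log₂ p ≈ 2.6467 bits.
Huffman merges: 1/20+3/50→11/100; 11/100+13/100→6/25; 7/50+19/100→33/100; 1/5+23/100→43/100; 6/25+33/100→57/100; 43/100+57/100→1. L = 67/25 ≈ 2.6800.
L − H = 2.6800 − 2.6467 = 0.033 bits.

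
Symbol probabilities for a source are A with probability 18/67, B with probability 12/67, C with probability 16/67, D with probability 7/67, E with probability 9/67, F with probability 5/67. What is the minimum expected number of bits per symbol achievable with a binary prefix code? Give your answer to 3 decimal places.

Repeatedly combine the two least-probable nodes; the expected code length is the sum of the merged weights.
merge 5/67 + 7/67 → 12/67
merge 9/67 + 12/67 → 21/67
merge 12/67 + 16/67 → 28/67
merge 18/67 + 21/67 → 39/67
merge 28/67 + 39/67 → 1
L = 12/67 + 21/67 + 28/67 + 39/67 + 1 = 167/67 ≈ 2.493 bits/symbol.

2.493 bits/symbol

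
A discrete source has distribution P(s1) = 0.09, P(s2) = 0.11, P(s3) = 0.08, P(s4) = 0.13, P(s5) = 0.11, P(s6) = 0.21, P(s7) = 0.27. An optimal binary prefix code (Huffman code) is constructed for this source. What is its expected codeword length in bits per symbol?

Repeatedly combine the two least-probable nodes; the expected code length is the sum of the merged weights.
merge 2/25 + 9/100 → 17/100
merge 11/100 + 11/100 → 11/50
merge 13/100 + 17/100 → 3/10
merge 21/100 + 11/50 → 43/100
merge 27/100 + 3/10 → 57/100
merge 43/100 + 57/100 → 1
L = 17/100 + 11/50 + 3/10 + 43/100 + 57/100 + 1 = 269/100 = 2.69 bits/symbol.

2.69 bits/symbol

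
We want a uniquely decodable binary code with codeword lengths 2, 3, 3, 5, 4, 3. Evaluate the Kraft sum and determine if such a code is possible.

With common denominator 2^5 = 32: Σ 2^(−ℓᵢ) = 8/32 + 4/32 + 4/32 + 1/32 + 2/32 + 4/32 = 23/32 = 0.71875.
Kraft's inequality requires Σ ≤ 1; here Σ = 0.71875 ≤ 1, so such a prefix code exists.

0.71875; yes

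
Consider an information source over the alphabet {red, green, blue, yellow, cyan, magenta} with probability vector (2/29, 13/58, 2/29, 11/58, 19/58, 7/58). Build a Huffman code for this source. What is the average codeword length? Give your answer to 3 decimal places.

Repeatedly combine the two least-probable nodes; the expected code length is the sum of the merged weights.
merge 2/29 + 2/29 → 4/29
merge 7/58 + 4/29 → 15/58
merge 11/58 + 13/58 → 12/29
merge 15/58 + 19/58 → 17/29
merge 12/29 + 17/29 → 1
L = 4/29 + 15/58 + 12/29 + 17/29 + 1 = 139/58 ≈ 2.397 bits/symbol.

2.397 bits/symbol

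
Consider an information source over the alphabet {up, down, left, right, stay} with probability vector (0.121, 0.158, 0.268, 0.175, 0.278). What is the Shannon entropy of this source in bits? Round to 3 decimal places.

2.252 bits

H = −Σ pᵢ log₂ pᵢ.
−0.121·log₂(0.121) = 0.3687
−0.158·log₂(0.158) = 0.4206
−0.268·log₂(0.268) = 0.5091
−0.175·log₂(0.175) = 0.4401
−0.278·log₂(0.278) = 0.5134
Sum ≈ 2.2519 → 2.252 bits.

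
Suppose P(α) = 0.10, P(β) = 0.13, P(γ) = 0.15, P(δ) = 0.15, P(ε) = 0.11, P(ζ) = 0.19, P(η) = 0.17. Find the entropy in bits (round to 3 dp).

2.776 bits

H = −Σ pᵢ log₂ pᵢ.
−0.10·log₂(0.10) = 0.3322
−0.13·log₂(0.13) = 0.3826
−0.15·log₂(0.15) = 0.4105
−0.15·log₂(0.15) = 0.4105
−0.11·log₂(0.11) = 0.3503
−0.19·log₂(0.19) = 0.4552
−0.17·log₂(0.17) = 0.4346
Sum ≈ 2.7760 → 2.776 bits.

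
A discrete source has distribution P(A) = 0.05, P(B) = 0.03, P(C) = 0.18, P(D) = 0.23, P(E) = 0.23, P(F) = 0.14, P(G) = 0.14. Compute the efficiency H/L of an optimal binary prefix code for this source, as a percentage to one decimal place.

98.6%

Entropy H = −Σ p log₂ p ≈ 2.5827 bits.
Huffman merges: 3/100+1/20→2/25; 2/25+7/50→11/50; 7/50+9/50→8/25; 11/50+23/100→9/20; 23/100+8/25→11/20; 9/20+11/20→1. L = 131/50 ≈ 2.6200.
Efficiency = H/L = 2.5827/2.6200 = 98.6%.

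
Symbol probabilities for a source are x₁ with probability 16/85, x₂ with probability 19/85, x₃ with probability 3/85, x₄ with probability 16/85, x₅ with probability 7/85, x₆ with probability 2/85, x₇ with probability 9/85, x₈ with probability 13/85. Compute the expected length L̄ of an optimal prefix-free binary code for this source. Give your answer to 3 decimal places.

2.788 bits/symbol

Repeatedly combine the two least-probable nodes; the expected code length is the sum of the merged weights.
merge 2/85 + 3/85 → 1/17
merge 1/17 + 7/85 → 12/85
merge 9/85 + 12/85 → 21/85
merge 13/85 + 16/85 → 29/85
merge 16/85 + 19/85 → 7/17
merge 21/85 + 29/85 → 10/17
merge 7/17 + 10/17 → 1
L = 1/17 + 12/85 + 21/85 + 29/85 + 7/17 + 10/17 + 1 = 237/85 ≈ 2.788 bits/symbol.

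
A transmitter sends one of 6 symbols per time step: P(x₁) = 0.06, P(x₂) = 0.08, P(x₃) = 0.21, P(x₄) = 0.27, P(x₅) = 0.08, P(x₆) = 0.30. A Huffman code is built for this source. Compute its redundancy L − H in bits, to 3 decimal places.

0.030 bits

Entropy H = −Σ p log₂ p ≈ 2.3305 bits.
Huffman merges: 3/50+2/25→7/50; 2/25+7/50→11/50; 21/100+11/50→43/100; 27/100+3/10→57/100; 43/100+57/100→1. L = 59/25 ≈ 2.3600.
L − H = 2.3600 − 2.3305 = 0.030 bits.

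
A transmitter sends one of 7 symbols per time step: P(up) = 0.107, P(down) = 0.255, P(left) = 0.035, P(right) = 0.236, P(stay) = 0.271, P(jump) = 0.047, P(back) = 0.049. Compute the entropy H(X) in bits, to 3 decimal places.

H = −Σ pᵢ log₂ pᵢ.
−0.107·log₂(0.107) = 0.3450
−0.255·log₂(0.255) = 0.5027
−0.035·log₂(0.035) = 0.1693
−0.236·log₂(0.236) = 0.4916
−0.271·log₂(0.271) = 0.5105
−0.047·log₂(0.047) = 0.2073
−0.049·log₂(0.049) = 0.2132
Sum ≈ 2.4396 → 2.440 bits.

2.440 bits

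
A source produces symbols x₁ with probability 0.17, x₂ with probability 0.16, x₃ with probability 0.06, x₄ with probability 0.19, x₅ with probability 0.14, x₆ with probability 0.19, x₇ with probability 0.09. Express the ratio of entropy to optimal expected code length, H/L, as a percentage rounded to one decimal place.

98.2%

Entropy H = −Σ p log₂ p ≈ 2.7214 bits.
Huffman merges: 3/50+9/100→3/20; 7/50+3/20→29/100; 4/25+17/100→33/100; 19/100+19/100→19/50; 29/100+33/100→31/50; 19/50+31/50→1. L = 277/100 ≈ 2.7700.
Efficiency = H/L = 2.7214/2.7700 = 98.2%.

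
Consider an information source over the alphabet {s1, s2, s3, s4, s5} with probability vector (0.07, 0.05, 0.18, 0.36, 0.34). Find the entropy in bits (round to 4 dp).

H = −Σ pᵢ log₂ pᵢ.
−0.07·log₂(0.07) = 0.2686
−0.05·log₂(0.05) = 0.2161
−0.18·log₂(0.18) = 0.4453
−0.36·log₂(0.36) = 0.5306
−0.34·log₂(0.34) = 0.5292
Sum ≈ 1.9897 → 1.9897 bits.

1.9897 bits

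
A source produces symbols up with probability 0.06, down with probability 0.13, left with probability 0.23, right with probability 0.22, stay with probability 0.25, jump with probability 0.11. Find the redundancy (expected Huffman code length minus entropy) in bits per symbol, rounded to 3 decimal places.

Entropy H = −Σ p log₂ p ≈ 2.4447 bits.
Huffman merges: 3/50+11/100→17/100; 13/100+17/100→3/10; 11/50+23/100→9/20; 1/4+3/10→11/20; 9/20+11/20→1. L = 247/100 ≈ 2.4700.
L − H = 2.4700 − 2.4447 = 0.025 bits.

0.025 bits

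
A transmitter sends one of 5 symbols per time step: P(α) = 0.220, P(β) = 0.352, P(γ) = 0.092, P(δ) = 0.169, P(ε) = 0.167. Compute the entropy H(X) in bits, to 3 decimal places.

2.192 bits

H = −Σ pᵢ log₂ pᵢ.
−0.220·log₂(0.220) = 0.4806
−0.352·log₂(0.352) = 0.5302
−0.092·log₂(0.092) = 0.3167
−0.169·log₂(0.169) = 0.4335
−0.167·log₂(0.167) = 0.4312
Sum ≈ 2.1922 → 2.192 bits.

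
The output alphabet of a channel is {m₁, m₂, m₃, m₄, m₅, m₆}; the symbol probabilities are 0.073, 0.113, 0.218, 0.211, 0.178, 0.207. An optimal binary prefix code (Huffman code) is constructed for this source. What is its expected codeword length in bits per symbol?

2.55 bits/symbol

Repeatedly combine the two least-probable nodes; the expected code length is the sum of the merged weights.
merge 73/1000 + 113/1000 → 93/500
merge 89/500 + 93/500 → 91/250
merge 207/1000 + 211/1000 → 209/500
merge 109/500 + 91/250 → 291/500
merge 209/500 + 291/500 → 1
L = 93/500 + 91/250 + 209/500 + 291/500 + 1 = 51/20 = 2.55 bits/symbol.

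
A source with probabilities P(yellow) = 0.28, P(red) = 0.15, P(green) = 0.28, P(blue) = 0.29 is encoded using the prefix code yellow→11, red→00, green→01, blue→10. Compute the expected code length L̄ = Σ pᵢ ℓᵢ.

2 bits/symbol

L̄ = Σ pᵢ·ℓᵢ = 0.28·2 + 0.15·2 + 0.28·2 + 0.29·2 = 2 bits/symbol.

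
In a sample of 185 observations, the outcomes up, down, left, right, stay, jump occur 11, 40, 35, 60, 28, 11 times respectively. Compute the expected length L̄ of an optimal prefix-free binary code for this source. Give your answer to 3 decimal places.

Probabilities are the counts divided by 185.
Repeatedly combine the two least-probable nodes; the expected code length is the sum of the merged weights.
merge 11/185 + 11/185 → 22/185
merge 22/185 + 28/185 → 10/37
merge 7/37 + 8/37 → 15/37
merge 10/37 + 12/37 → 22/37
merge 15/37 + 22/37 → 1
L = 22/185 + 10/37 + 15/37 + 22/37 + 1 = 442/185 ≈ 2.389 bits/symbol.

2.389 bits/symbol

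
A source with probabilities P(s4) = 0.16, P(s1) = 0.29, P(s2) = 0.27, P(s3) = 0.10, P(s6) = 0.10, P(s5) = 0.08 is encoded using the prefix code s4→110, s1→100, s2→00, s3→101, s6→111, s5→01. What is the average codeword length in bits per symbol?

2.65 bits/symbol

L̄ = Σ pᵢ·ℓᵢ = 0.16·3 + 0.29·3 + 0.27·2 + 0.10·3 + 0.10·3 + 0.08·2 = 2.65 bits/symbol.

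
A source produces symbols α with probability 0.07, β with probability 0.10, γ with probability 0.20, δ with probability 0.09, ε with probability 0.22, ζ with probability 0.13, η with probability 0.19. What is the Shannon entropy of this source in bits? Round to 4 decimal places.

H = −Σ pᵢ log₂ pᵢ.
−0.07·log₂(0.07) = 0.2686
−0.10·log₂(0.10) = 0.3322
−0.20·log₂(0.20) = 0.4644
−0.09·log₂(0.09) = 0.3127
−0.22·log₂(0.22) = 0.4806
−0.13·log₂(0.13) = 0.3826
−0.19·log₂(0.19) = 0.4552
Sum ≈ 2.6962 → 2.6962 bits.

2.6962 bits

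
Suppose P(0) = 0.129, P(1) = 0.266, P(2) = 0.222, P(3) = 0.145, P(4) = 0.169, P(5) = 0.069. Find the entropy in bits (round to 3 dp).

2.475 bits

H = −Σ pᵢ log₂ pᵢ.
−0.129·log₂(0.129) = 0.3811
−0.266·log₂(0.266) = 0.5082
−0.222·log₂(0.222) = 0.4820
−0.145·log₂(0.145) = 0.4040
−0.169·log₂(0.169) = 0.4335
−0.069·log₂(0.069) = 0.2662
Sum ≈ 2.4749 → 2.475 bits.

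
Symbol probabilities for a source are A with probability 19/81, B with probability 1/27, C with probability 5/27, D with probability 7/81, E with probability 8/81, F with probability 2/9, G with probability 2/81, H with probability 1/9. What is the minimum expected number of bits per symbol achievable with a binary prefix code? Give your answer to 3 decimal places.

Repeatedly combine the two least-probable nodes; the expected code length is the sum of the merged weights.
merge 2/81 + 1/27 → 5/81
merge 5/81 + 7/81 → 4/27
merge 8/81 + 1/9 → 17/81
merge 4/27 + 5/27 → 1/3
merge 17/81 + 2/9 → 35/81
merge 19/81 + 1/3 → 46/81
merge 35/81 + 46/81 → 1
L = 5/81 + 4/27 + 17/81 + 1/3 + 35/81 + 46/81 + 1 = 223/81 ≈ 2.753 bits/symbol.

2.753 bits/symbol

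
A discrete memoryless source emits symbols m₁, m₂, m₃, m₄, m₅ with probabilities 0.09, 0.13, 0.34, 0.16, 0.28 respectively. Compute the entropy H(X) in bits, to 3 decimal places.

H = −Σ pᵢ log₂ pᵢ.
−0.09·log₂(0.09) = 0.3127
−0.13·log₂(0.13) = 0.3826
−0.34·log₂(0.34) = 0.5292
−0.16·log₂(0.16) = 0.4230
−0.28·log₂(0.28) = 0.5142
Sum ≈ 2.1617 → 2.162 bits.

2.162 bits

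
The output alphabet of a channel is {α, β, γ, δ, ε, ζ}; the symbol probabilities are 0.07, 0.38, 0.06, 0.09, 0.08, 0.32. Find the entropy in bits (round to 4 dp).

H = −Σ pᵢ log₂ pᵢ.
−0.07·log₂(0.07) = 0.2686
−0.38·log₂(0.38) = 0.5305
−0.06·log₂(0.06) = 0.2435
−0.09·log₂(0.09) = 0.3127
−0.08·log₂(0.08) = 0.2915
−0.32·log₂(0.32) = 0.5260
Sum ≈ 2.1727 → 2.1727 bits.

2.1727 bits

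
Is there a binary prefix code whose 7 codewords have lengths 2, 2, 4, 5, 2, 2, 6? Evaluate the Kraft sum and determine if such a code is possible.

With common denominator 2^6 = 64: Σ 2^(−ℓᵢ) = 16/64 + 16/64 + 4/64 + 2/64 + 16/64 + 16/64 + 1/64 = 71/64 = 1.109375.
Kraft's inequality requires Σ ≤ 1; here Σ = 1.109375 > 1, so no such prefix code exists.

1.109375; no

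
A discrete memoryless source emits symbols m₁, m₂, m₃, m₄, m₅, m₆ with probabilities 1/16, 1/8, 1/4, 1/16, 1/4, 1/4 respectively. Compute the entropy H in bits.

2.375 bits

Each probability is a power of 1/2, so log₂(1/p) is an integer.
H = Σ p·log₂(1/p) = 1/16·4 + 1/8·3 + 1/4·2 + 1/16·4 + 1/4·2 + 1/4·2 = 2.375 bits.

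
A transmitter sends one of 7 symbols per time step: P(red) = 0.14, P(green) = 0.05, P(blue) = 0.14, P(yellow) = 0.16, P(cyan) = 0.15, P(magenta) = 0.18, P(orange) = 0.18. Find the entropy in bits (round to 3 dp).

2.734 bits

H = −Σ pᵢ log₂ pᵢ.
−0.14·log₂(0.14) = 0.3971
−0.05·log₂(0.05) = 0.2161
−0.14·log₂(0.14) = 0.3971
−0.16·log₂(0.16) = 0.4230
−0.15·log₂(0.15) = 0.4105
−0.18·log₂(0.18) = 0.4453
−0.18·log₂(0.18) = 0.4453
Sum ≈ 2.7345 → 2.734 bits.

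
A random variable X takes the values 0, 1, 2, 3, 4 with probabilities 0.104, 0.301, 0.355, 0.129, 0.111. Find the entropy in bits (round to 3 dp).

H = −Σ pᵢ log₂ pᵢ.
−0.104·log₂(0.104) = 0.3396
−0.301·log₂(0.301) = 0.5214
−0.355·log₂(0.355) = 0.5304
−0.129·log₂(0.129) = 0.3811
−0.111·log₂(0.111) = 0.3520
Sum ≈ 2.1245 → 2.125 bits.

2.125 bits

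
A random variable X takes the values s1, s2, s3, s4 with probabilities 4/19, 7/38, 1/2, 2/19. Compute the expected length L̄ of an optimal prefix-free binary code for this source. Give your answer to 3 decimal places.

Repeatedly combine the two least-probable nodes; the expected code length is the sum of the merged weights.
merge 2/19 + 7/38 → 11/38
merge 4/19 + 11/38 → 1/2
merge 1/2 + 1/2 → 1
L = 11/38 + 1/2 + 1 = 34/19 ≈ 1.789 bits/symbol.

1.789 bits/symbol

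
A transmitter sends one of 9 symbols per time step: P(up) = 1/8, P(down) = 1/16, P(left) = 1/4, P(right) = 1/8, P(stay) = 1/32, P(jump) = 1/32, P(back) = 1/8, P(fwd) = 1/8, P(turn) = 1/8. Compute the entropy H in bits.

2.9375 bits

Each probability is a power of 1/2, so log₂(1/p) is an integer.
H = Σ p·log₂(1/p) = 1/8·3 + 1/16·4 + 1/4·2 + 1/8·3 + 1/32·5 + 1/32·5 + 1/8·3 + 1/8·3 + 1/8·3 = 2.9375 bits.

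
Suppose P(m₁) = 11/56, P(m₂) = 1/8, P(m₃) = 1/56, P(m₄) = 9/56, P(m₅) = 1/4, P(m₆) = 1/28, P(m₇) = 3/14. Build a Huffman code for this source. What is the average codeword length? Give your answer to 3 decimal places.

2.571 bits/symbol

Repeatedly combine the two least-probable nodes; the expected code length is the sum of the merged weights.
merge 1/56 + 1/28 → 3/56
merge 3/56 + 1/8 → 5/28
merge 9/56 + 5/28 → 19/56
merge 11/56 + 3/14 → 23/56
merge 1/4 + 19/56 → 33/56
merge 23/56 + 33/56 → 1
L = 3/56 + 5/28 + 19/56 + 23/56 + 33/56 + 1 = 18/7 ≈ 2.571 bits/symbol.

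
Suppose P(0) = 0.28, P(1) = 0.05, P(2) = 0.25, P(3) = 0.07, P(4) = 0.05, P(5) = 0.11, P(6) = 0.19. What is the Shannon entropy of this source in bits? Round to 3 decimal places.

2.520 bits

H = −Σ pᵢ log₂ pᵢ.
−0.28·log₂(0.28) = 0.5142
−0.05·log₂(0.05) = 0.2161
−0.25·log₂(0.25) = 0.5000
−0.07·log₂(0.07) = 0.2686
−0.05·log₂(0.05) = 0.2161
−0.11·log₂(0.11) = 0.3503
−0.19·log₂(0.19) = 0.4552
Sum ≈ 2.5205 → 2.520 bits.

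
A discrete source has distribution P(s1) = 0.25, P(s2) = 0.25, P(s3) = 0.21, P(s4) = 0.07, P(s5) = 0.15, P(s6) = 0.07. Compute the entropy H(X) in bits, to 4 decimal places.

2.4205 bits

H = −Σ pᵢ log₂ pᵢ.
−0.25·log₂(0.25) = 0.5000
−0.25·log₂(0.25) = 0.5000
−0.21·log₂(0.21) = 0.4728
−0.07·log₂(0.07) = 0.2686
−0.15·log₂(0.15) = 0.4105
−0.07·log₂(0.07) = 0.2686
Sum ≈ 2.4205 → 2.4205 bits.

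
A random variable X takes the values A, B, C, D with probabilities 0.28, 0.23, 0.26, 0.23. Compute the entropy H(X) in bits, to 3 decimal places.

1.995 bits

H = −Σ pᵢ log₂ pᵢ.
−0.28·log₂(0.28) = 0.5142
−0.23·log₂(0.23) = 0.4877
−0.26·log₂(0.26) = 0.5053
−0.23·log₂(0.23) = 0.4877
Sum ≈ 1.9948 → 1.995 bits.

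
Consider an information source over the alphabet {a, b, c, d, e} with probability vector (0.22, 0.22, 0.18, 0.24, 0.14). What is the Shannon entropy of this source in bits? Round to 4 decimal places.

H = −Σ pᵢ log₂ pᵢ.
−0.22·log₂(0.22) = 0.4806
−0.22·log₂(0.22) = 0.4806
−0.18·log₂(0.18) = 0.4453
−0.24·log₂(0.24) = 0.4941
−0.14·log₂(0.14) = 0.3971
Sum ≈ 2.2977 → 2.2977 bits.

2.2977 bits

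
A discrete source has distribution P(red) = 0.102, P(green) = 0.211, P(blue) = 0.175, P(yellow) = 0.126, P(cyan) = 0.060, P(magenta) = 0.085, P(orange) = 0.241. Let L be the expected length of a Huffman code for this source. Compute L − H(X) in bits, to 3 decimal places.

Entropy H = −Σ p log₂ p ≈ 2.6667 bits.
Huffman merges: 3/50+17/200→29/200; 51/500+63/500→57/250; 29/200+7/40→8/25; 211/1000+57/250→439/1000; 241/1000+8/25→561/1000; 439/1000+561/1000→1. L = 2693/1000 ≈ 2.6930.
L − H = 2.6930 − 2.6667 = 0.026 bits.

0.026 bits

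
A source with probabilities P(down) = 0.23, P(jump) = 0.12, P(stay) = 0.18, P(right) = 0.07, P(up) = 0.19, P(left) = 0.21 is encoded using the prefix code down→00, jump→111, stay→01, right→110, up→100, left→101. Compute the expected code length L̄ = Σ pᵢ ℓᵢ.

2.59 bits/symbol

L̄ = Σ pᵢ·ℓᵢ = 0.23·2 + 0.12·3 + 0.18·2 + 0.07·3 + 0.19·3 + 0.21·3 = 2.59 bits/symbol.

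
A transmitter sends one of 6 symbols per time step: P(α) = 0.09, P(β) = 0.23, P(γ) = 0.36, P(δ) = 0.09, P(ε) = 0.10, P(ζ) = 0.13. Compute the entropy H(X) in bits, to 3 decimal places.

2.358 bits

H = −Σ pᵢ log₂ pᵢ.
−0.09·log₂(0.09) = 0.3127
−0.23·log₂(0.23) = 0.4877
−0.36·log₂(0.36) = 0.5306
−0.09·log₂(0.09) = 0.3127
−0.10·log₂(0.10) = 0.3322
−0.13·log₂(0.13) = 0.3826
Sum ≈ 2.3584 → 2.358 bits.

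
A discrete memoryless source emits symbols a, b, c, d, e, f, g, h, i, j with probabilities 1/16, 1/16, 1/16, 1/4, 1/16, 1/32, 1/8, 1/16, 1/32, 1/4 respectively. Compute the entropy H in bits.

2.9375 bits

Each probability is a power of 1/2, so log₂(1/p) is an integer.
H = Σ p·log₂(1/p) = 1/16·4 + 1/16·4 + 1/16·4 + 1/4·2 + 1/16·4 + 1/32·5 + 1/8·3 + 1/16·4 + 1/32·5 + 1/4·2 = 2.9375 bits.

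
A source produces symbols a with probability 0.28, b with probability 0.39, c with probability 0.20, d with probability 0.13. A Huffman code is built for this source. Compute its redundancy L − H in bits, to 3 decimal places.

0.049 bits

Entropy H = −Σ p log₂ p ≈ 1.8910 bits.
Huffman merges: 13/100+1/5→33/100; 7/25+33/100→61/100; 39/100+61/100→1. L = 97/50 ≈ 1.9400.
L − H = 1.9400 − 1.8910 = 0.049 bits.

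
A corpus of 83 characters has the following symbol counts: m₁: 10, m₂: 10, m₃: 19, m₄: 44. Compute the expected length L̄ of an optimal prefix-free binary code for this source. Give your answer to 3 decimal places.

1.711 bits/symbol

Probabilities are the counts divided by 83.
Repeatedly combine the two least-probable nodes; the expected code length is the sum of the merged weights.
merge 10/83 + 10/83 → 20/83
merge 19/83 + 20/83 → 39/83
merge 39/83 + 44/83 → 1
L = 20/83 + 39/83 + 1 = 142/83 ≈ 1.711 bits/symbol.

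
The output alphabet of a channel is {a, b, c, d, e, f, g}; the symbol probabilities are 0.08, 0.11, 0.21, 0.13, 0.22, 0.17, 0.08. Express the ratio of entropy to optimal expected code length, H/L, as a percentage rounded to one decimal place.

99.0%

Entropy H = −Σ p log₂ p ≈ 2.7039 bits.
Huffman merges: 2/25+2/25→4/25; 11/100+13/100→6/25; 4/25+17/100→33/100; 21/100+11/50→43/100; 6/25+33/100→57/100; 43/100+57/100→1. L = 273/100 ≈ 2.7300.
Efficiency = H/L = 2.7039/2.7300 = 99.0%.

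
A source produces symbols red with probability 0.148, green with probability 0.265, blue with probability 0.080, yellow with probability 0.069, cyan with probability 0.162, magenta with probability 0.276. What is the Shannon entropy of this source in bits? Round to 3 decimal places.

2.411 bits

H = −Σ pᵢ log₂ pᵢ.
−0.148·log₂(0.148) = 0.4079
−0.265·log₂(0.265) = 0.5077
−0.080·log₂(0.080) = 0.2915
−0.069·log₂(0.069) = 0.2662
−0.162·log₂(0.162) = 0.4254
−0.276·log₂(0.276) = 0.5126
Sum ≈ 2.4113 → 2.411 bits.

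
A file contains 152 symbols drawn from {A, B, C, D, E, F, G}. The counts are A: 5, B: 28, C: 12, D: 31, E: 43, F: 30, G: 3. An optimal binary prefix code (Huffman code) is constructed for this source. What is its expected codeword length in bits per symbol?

2.5 bits/symbol

Probabilities are the counts divided by 152.
Repeatedly combine the two least-probable nodes; the expected code length is the sum of the merged weights.
merge 3/152 + 5/152 → 1/19
merge 1/19 + 3/38 → 5/38
merge 5/38 + 7/38 → 6/19
merge 15/76 + 31/152 → 61/152
merge 43/152 + 6/19 → 91/152
merge 61/152 + 91/152 → 1
L = 1/19 + 5/38 + 6/19 + 61/152 + 91/152 + 1 = 5/2 = 2.5 bits/symbol.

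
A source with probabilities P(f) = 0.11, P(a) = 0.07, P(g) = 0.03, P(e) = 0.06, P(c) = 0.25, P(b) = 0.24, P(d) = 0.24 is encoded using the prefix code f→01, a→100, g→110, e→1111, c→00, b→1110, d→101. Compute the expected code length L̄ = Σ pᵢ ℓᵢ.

L̄ = Σ pᵢ·ℓᵢ = 0.11·2 + 0.07·3 + 0.03·3 + 0.06·4 + 0.25·2 + 0.24·4 + 0.24·3 = 2.94 bits/symbol.

2.94 bits/symbol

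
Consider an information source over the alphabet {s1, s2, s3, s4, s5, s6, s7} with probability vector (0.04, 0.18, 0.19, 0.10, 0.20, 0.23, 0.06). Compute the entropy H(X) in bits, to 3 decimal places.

2.614 bits

H = −Σ pᵢ log₂ pᵢ.
−0.04·log₂(0.04) = 0.1858
−0.18·log₂(0.18) = 0.4453
−0.19·log₂(0.19) = 0.4552
−0.10·log₂(0.10) = 0.3322
−0.20·log₂(0.20) = 0.4644
−0.23·log₂(0.23) = 0.4877
−0.06·log₂(0.06) = 0.2435
Sum ≈ 2.6141 → 2.614 bits.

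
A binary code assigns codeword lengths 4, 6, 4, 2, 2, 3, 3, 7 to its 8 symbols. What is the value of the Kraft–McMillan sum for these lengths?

0.8984375

With common denominator 2^7 = 128: Σ 2^(−ℓᵢ) = 8/128 + 2/128 + 8/128 + 32/128 + 32/128 + 16/128 + 16/128 + 1/128 = 115/128 = 0.8984375.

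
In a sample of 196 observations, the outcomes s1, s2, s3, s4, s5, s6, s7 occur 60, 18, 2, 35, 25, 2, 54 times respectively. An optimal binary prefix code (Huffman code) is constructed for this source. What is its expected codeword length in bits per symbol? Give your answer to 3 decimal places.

2.372 bits/symbol

Probabilities are the counts divided by 196.
Repeatedly combine the two least-probable nodes; the expected code length is the sum of the merged weights.
merge 1/98 + 1/98 → 1/49
merge 1/49 + 9/98 → 11/98
merge 11/98 + 25/196 → 47/196
merge 5/28 + 47/196 → 41/98
merge 27/98 + 15/49 → 57/98
merge 41/98 + 57/98 → 1
L = 1/49 + 11/98 + 47/196 + 41/98 + 57/98 + 1 = 465/196 ≈ 2.372 bits/symbol.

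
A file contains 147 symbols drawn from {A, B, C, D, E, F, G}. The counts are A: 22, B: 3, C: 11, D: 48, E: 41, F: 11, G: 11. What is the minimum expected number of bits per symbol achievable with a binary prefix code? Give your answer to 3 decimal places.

Probabilities are the counts divided by 147.
Repeatedly combine the two least-probable nodes; the expected code length is the sum of the merged weights.
merge 1/49 + 11/147 → 2/21
merge 11/147 + 11/147 → 22/147
merge 2/21 + 22/147 → 12/49
merge 22/147 + 12/49 → 58/147
merge 41/147 + 16/49 → 89/147
merge 58/147 + 89/147 → 1
L = 2/21 + 22/147 + 12/49 + 58/147 + 89/147 + 1 = 122/49 ≈ 2.490 bits/symbol.

2.490 bits/symbol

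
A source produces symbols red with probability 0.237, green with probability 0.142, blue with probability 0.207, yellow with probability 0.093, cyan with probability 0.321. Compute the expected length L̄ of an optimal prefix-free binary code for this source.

Repeatedly combine the two least-probable nodes; the expected code length is the sum of the merged weights.
merge 93/1000 + 71/500 → 47/200
merge 207/1000 + 47/200 → 221/500
merge 237/1000 + 321/1000 → 279/500
merge 221/500 + 279/500 → 1
L = 47/200 + 221/500 + 279/500 + 1 = 447/200 = 2.235 bits/symbol.

2.235 bits/symbol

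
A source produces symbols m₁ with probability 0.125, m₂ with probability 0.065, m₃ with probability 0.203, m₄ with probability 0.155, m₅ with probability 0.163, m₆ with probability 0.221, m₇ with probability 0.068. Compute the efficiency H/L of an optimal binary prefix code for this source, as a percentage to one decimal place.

99.2%

Entropy H = −Σ p log₂ p ≈ 2.6868 bits.
Huffman merges: 13/200+17/250→133/1000; 1/8+133/1000→129/500; 31/200+163/1000→159/500; 203/1000+221/1000→53/125; 129/500+159/500→72/125; 53/125+72/125→1. L = 2709/1000 ≈ 2.7090.
Efficiency = H/L = 2.6868/2.7090 = 99.2%.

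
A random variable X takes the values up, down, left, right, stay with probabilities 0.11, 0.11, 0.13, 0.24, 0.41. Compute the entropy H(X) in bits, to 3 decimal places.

2.105 bits

H = −Σ pᵢ log₂ pᵢ.
−0.11·log₂(0.11) = 0.3503
−0.11·log₂(0.11) = 0.3503
−0.13·log₂(0.13) = 0.3826
−0.24·log₂(0.24) = 0.4941
−0.41·log₂(0.41) = 0.5274
Sum ≈ 2.1047 → 2.105 bits.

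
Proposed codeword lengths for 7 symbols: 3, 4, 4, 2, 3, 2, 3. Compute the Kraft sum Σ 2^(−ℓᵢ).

With common denominator 2^4 = 16: Σ 2^(−ℓᵢ) = 2/16 + 1/16 + 1/16 + 4/16 + 2/16 + 4/16 + 2/16 = 16/16 = 1.

1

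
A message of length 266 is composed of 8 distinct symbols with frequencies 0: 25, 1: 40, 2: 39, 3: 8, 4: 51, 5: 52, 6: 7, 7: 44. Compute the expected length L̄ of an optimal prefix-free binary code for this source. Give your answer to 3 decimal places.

2.820 bits/symbol

Probabilities are the counts divided by 266.
Repeatedly combine the two least-probable nodes; the expected code length is the sum of the merged weights.
merge 1/38 + 4/133 → 15/266
merge 15/266 + 25/266 → 20/133
merge 39/266 + 20/133 → 79/266
merge 20/133 + 22/133 → 6/19
merge 51/266 + 26/133 → 103/266
merge 79/266 + 6/19 → 163/266
merge 103/266 + 163/266 → 1
L = 15/266 + 20/133 + 79/266 + 6/19 + 103/266 + 163/266 + 1 = 375/133 ≈ 2.820 bits/symbol.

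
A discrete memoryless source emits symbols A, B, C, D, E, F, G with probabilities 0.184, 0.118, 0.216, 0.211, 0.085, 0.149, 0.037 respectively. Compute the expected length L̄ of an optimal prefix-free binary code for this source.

Repeatedly combine the two least-probable nodes; the expected code length is the sum of the merged weights.
merge 37/1000 + 17/200 → 61/500
merge 59/500 + 61/500 → 6/25
merge 149/1000 + 23/125 → 333/1000
merge 211/1000 + 27/125 → 427/1000
merge 6/25 + 333/1000 → 573/1000
merge 427/1000 + 573/1000 → 1
L = 61/500 + 6/25 + 333/1000 + 427/1000 + 573/1000 + 1 = 539/200 = 2.695 bits/symbol.

2.695 bits/symbol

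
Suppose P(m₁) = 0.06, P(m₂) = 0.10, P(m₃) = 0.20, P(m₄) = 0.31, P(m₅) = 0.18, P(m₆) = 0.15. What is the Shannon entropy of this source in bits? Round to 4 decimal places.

2.4198 bits

H = −Σ pᵢ log₂ pᵢ.
−0.06·log₂(0.06) = 0.2435
−0.10·log₂(0.10) = 0.3322
−0.20·log₂(0.20) = 0.4644
−0.31·log₂(0.31) = 0.5238
−0.18·log₂(0.18) = 0.4453
−0.15·log₂(0.15) = 0.4105
Sum ≈ 2.4198 → 2.4198 bits.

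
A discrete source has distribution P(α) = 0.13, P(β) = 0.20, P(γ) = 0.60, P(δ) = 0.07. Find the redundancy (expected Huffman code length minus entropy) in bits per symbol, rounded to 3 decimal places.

Entropy H = −Σ p log₂ p ≈ 1.5578 bits.
Huffman merges: 7/100+13/100→1/5; 1/5+1/5→2/5; 2/5+3/5→1. L = 8/5 ≈ 1.6000.
L − H = 1.6000 − 1.5578 = 0.042 bits.

0.042 bits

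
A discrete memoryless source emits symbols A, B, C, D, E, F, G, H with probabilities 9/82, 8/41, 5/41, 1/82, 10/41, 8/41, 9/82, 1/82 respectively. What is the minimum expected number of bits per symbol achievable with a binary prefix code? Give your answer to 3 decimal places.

Repeatedly combine the two least-probable nodes; the expected code length is the sum of the merged weights.
merge 1/82 + 1/82 → 1/41
merge 1/41 + 9/82 → 11/82
merge 9/82 + 5/41 → 19/82
merge 11/82 + 8/41 → 27/82
merge 8/41 + 19/82 → 35/82
merge 10/41 + 27/82 → 47/82
merge 35/82 + 47/82 → 1
L = 1/41 + 11/82 + 19/82 + 27/82 + 35/82 + 47/82 + 1 = 223/82 ≈ 2.720 bits/symbol.

2.720 bits/symbol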